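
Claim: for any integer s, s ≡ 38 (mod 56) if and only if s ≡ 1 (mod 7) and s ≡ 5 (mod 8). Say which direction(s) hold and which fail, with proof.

Neither direction holds.

(⟹) This fails: s = 38 gives 38 ≡ 38 (mod 56) but 38 ≡ 3 (mod 7), so the conjunction on the right does not hold.

(⟸) This fails: s = 29 satisfies both congruences on the right (29 ≡ 1 mod 7 and 29 ≡ 5 mod 8) yet 29 ≡ 29 (mod 56), not 38.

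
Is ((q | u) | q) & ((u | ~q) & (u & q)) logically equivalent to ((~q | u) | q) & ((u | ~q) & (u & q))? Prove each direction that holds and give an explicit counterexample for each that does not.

Both directions hold; the statement is true.

Converse. Assume the antecedent. If u is true, the antecedent forces (u = T, q = T), and the consequent holds there. If u is false, the antecedent cannot hold. Either way the consequent holds.

Forward direction. Assume the antecedent. If u is true, the antecedent forces (u = T, q = T), and the consequent holds there. If u is false, the antecedent cannot hold. Either way the consequent holds.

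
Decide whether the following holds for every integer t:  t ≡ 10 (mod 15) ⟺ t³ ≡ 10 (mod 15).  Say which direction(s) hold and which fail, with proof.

(→) Suppose t ≡ 10 (mod 15). Write t = 15j + 10. Then (15j + 10)³ = 3375j³ + 6750j² + 4500j + 1000 = 15(225j³ + 450j² + 300j + 66) + 10, so t³ ≡ 10 (mod 15).

(←) Conversely, suppose t³ ≡ 10 (mod 15). The only residue r in {0, …, 14} with r³ ≡ 10 (mod 15) is r = 10, so t ≡ 10 (mod 15).

Both directions hold; the statement is true.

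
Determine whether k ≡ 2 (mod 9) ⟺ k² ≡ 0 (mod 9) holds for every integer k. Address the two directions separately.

[⇒] This fails: take k = 2. Then 2 ≡ 2 (mod 9), but 2² = 4 ≡ 4 (mod 9), not 0.

[⇐] This fails: take k = 0. Then 0² = 0 ≡ 0 (mod 9), yet 0 ≡ 0 (mod 9), not 2.

Both directions fail.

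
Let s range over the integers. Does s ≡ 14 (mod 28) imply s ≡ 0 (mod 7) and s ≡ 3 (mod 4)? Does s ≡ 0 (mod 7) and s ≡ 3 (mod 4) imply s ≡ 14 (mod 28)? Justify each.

(⇒) fails and (⇐) fails.

(→) This fails: s = 14 gives 14 ≡ 14 (mod 28) but 14 ≡ 2 (mod 4), so the conjunction on the right does not hold.

(←) This fails: s = 7 satisfies both congruences on the right (7 ≡ 0 mod 7 and 7 ≡ 3 mod 4) yet 7 ≡ 7 (mod 28), not 14.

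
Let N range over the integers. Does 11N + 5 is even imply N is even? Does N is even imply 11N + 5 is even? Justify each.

(→) This fails: N = 5 gives 11N + 5 = 60, which is even, but 5 is odd, not even.

(←) This also fails: N = 4 is even, but 11N + 5 = 49 is odd, not even.

Neither implication holds.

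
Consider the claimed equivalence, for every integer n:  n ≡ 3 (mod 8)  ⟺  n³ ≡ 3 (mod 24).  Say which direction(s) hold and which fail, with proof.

[⇒] This fails: take n = 11. Then 11 ≡ 3 (mod 8), but 11³ = 1331 ≡ 11 (mod 24), not 3.

[⇐] Conversely, the residues r modulo 24 with r³ ≡ 3 (mod 24) are exactly {3}, and each is ≡ 3 (mod 8).

(⇒) fails; (⇐) holds.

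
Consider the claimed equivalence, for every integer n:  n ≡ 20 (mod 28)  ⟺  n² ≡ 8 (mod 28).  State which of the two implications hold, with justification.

Forward direction. Suppose n ≡ 20 (mod 28). Write n = 28j + 20. Then (28j + 20)² = 784j² + 1120j + 400 = 28(28j² + 40j + 14) + 8, so n² ≡ 8 (mod 28).

Converse. This fails: take n = 6. Then 6² = 36 ≡ 8 (mod 28), yet 6 ≡ 6 (mod 28), not 20.

(⇒) holds; (⇐) fails.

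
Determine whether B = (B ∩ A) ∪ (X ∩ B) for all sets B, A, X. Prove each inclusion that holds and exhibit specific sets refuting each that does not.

Only the reverse inclusion holds.

(⟹) This inclusion fails. Take B = {1}, A = ∅, X = ∅; then 1 ∈ B but 1 ∉ (B ∩ A) ∪ (X ∩ B).

(⟸) Let x ∈ (B ∩ A) ∪ (X ∩ B). Then either x ∈ B ∩ A and x ∉ X; or x ∈ B ∩ X and x ∉ A; or x ∈ B ∩ A ∩ X. In each case x ∈ B, so (B ∩ A) ∪ (X ∩ B) ⊆ B.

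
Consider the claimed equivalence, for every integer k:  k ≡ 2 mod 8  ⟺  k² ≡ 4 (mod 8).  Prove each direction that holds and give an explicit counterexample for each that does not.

(←) This fails: take k = 6. Then 6² = 36 ≡ 4 (mod 8), yet 6 ≡ 6 (mod 8), not 2.

(→) Suppose k ≡ 2 mod 8. Write k = 8j + 2. Then (8j + 2)² = 64j² + 32j + 4 = 8(8j² + 4j) + 4, so k² ≡ 4 (mod 8).

Only the forward direction holds.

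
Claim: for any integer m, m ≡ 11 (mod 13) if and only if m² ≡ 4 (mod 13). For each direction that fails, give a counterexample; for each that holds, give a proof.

(→) Suppose m ≡ 11 (mod 13). Write m = 13j + 11. Then (13j + 11)² = 169j² + 286j + 121 = 13(13j² + 22j + 9) + 4, so m² ≡ 4 (mod 13).

(←) This fails: take m = 2. Then 2² = 4 ≡ 4 (mod 13), yet 2 ≡ 2 (mod 13), not 11.

Only the forward direction holds.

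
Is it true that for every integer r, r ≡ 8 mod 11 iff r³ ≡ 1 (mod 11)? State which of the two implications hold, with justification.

Both directions fail.

(→) This fails: take r = 8. Then 8 ≡ 8 (mod 11), but 8³ = 512 ≡ 6 (mod 11), not 1.

(←) This fails: take r = 1. Then 1³ = 1 ≡ 1 (mod 11), yet 1 ≡ 1 (mod 11), not 8.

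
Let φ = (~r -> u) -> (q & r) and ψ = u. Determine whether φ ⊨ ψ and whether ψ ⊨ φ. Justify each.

(⇒) fails and (⇐) fails.

Forward direction. This fails. Under u = F, r = F, q = F, the left side is true but the right side is false.

Converse. This fails. Under u = T, r = F, q = F, the left side is false but the right side is true.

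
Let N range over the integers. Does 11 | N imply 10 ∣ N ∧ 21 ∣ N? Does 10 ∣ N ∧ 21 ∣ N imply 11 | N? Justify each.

[⇒] This fails: take N = 11. Certainly 11 ∣ 11, but 10 ∤ 11.

[⇐] This fails: take N = 210. Both 10 ∣ 210 and 21 ∣ 210, yet 210 is not a multiple of 11 (since 210 = 19·11 + 1), so 11 ∤ 210.

(⇒) fails and (⇐) fails.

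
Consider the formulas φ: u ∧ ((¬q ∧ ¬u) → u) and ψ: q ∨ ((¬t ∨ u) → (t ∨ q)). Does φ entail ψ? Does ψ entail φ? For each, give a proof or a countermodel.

[⇒] This fails. Under q = F, u = T, t = F, the left side is true but the right side is false.

[⇐] This fails. Under q = T, u = F, t = F, the left side is false but the right side is true.

Both directions fail.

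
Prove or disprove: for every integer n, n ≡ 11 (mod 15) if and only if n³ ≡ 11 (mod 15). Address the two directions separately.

Both directions hold.

(⟹) Suppose n ≡ 11 (mod 15). Write n = 15j + 11. Then (15j + 11)³ = 3375j³ + 7425j² + 5445j + 1331 = 15(225j³ + 495j² + 363j + 88) + 11, so n³ ≡ 11 (mod 15).

(⟸) Conversely, suppose n³ ≡ 11 (mod 15). The only residue r in {0, …, 14} with r³ ≡ 11 (mod 15) is r = 11, so n ≡ 11 (mod 15).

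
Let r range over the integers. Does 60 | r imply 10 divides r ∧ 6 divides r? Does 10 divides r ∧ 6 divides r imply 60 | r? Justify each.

[⇒] If 60 ∣ r, write r = 60q. Since 60 = 6·10, r = 10·(6q), so 10 ∣ r; and since 60 = 10·6, r = 6·(10q), so 6 ∣ r.

[⇐] This fails: take r = 30. Both 10 ∣ 30 and 6 ∣ 30, yet 30 is not a multiple of 60 (since 30 = 0·60 + 30), so 60 ∤ 30.

Only the forward implication holds.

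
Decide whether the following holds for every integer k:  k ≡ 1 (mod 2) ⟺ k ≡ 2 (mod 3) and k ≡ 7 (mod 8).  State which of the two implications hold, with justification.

(⇒) fails; (⇐) holds.

Forward direction. This fails: k = 1 gives 1 ≡ 1 (mod 2) but 1 ≡ 1 (mod 3), so the conjunction on the right does not hold.

Converse. If k ≡ 2 (mod 3) and k ≡ 7 (mod 8), then by the Chinese remainder theorem k ≡ 23 (mod 24). Since 23 ≡ 1 (mod 2) and 2 ∣ 24, we get k ≡ 1 (mod 2).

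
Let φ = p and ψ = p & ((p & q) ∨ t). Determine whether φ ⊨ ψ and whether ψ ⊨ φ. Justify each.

Only the reverse direction holds.

[⇒] This fails. Under t = F, p = T, q = F, the left side is true but the right side is false.

[⇐] Assume the antecedent. If t is true, the antecedent forces (t = T, p = T, q = F) or (t = T, p = T, q = T), and p holds there. If t is false, the antecedent forces (t = F, p = T, q = T), and p holds there. Either way p holds.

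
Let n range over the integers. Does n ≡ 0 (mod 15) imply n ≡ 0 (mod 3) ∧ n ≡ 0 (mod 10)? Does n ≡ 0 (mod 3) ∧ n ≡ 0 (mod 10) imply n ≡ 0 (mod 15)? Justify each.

[⇒] This fails: n = 15 gives 15 ≡ 0 (mod 15) but 15 ≡ 5 (mod 10), so the conjunction on the right does not hold.

[⇐] Conversely, if n ≡ 0 (mod 3) and n ≡ 0 (mod 10), then by the Chinese remainder theorem n ≡ 0 (mod 30). Since 0 ≡ 0 (mod 15) and 15 ∣ 30, we get n ≡ 0 (mod 15).

The forward direction fails; the converse holds.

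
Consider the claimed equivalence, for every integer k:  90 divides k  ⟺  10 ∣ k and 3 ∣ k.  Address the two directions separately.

Only the forward implication holds.

(⟸) This fails: take k = 30. Both 10 ∣ 30 and 3 ∣ 30, yet 30 is not a multiple of 90 (since 30 = 0·90 + 30), so 90 ∤ 30.

(⟹) If 90 ∣ k, write k = 90q. Since 90 = 9·10, k = 10·(9q), so 10 ∣ k; and since 90 = 30·3, k = 3·(30q), so 3 ∣ k.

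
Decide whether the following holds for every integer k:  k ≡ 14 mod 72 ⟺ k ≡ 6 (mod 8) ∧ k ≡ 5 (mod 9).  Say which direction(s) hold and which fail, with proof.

(⇒) Suppose k ≡ 14 (mod 72); write k = 72j + 14. Since 8 ∣ 72, reducing mod 8 gives k ≡ 14 ≡ 6 (mod 8); since 9 ∣ 72, reducing mod 9 gives k ≡ 14 ≡ 5 (mod 9).

(⇐) Conversely, if k ≡ 6 (mod 8) and k ≡ 5 (mod 9), then by the Chinese remainder theorem k ≡ 14 (mod 72). This is exactly k ≡ 14 (mod 72).

Equivalent; both directions hold.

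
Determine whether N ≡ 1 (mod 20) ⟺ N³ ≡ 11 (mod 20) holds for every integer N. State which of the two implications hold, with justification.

(⟹) This fails: take N = 1. Then 1 ≡ 1 (mod 20), but 1³ = 1 ≡ 1 (mod 20), not 11.

(⟸) This fails: take N = 11. Then 11³ = 1331 ≡ 11 (mod 20), yet 11 ≡ 11 (mod 20), not 1.

Neither implication holds.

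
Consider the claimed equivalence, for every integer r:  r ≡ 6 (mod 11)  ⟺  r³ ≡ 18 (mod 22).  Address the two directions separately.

Only the reverse direction holds.

Converse. The residues r modulo 22 with r³ ≡ 18 (mod 22) are exactly {6}, and each is ≡ 6 (mod 11).

Forward direction. This fails: take r = 17. Then 17 ≡ 6 (mod 11), but 17³ = 4913 ≡ 7 (mod 22), not 18.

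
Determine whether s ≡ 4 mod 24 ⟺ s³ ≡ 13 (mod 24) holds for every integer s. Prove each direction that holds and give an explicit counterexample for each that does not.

(⇒) fails and (⇐) fails.

Forward direction. This fails: take s = 4. Then 4 ≡ 4 (mod 24), but 4³ = 64 ≡ 16 (mod 24), not 13.

Converse. This fails: take s = 13. Then 13³ = 2197 ≡ 13 (mod 24), yet 13 ≡ 13 (mod 24), not 4.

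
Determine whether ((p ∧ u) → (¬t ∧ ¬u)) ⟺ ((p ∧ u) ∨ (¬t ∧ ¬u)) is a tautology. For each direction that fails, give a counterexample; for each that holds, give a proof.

Both directions fail.

(→) This fails. Under t = T, u = F, p = F, the left side is true but the right side is false.

(←) This fails. Under t = F, u = T, p = T, the left side is false but the right side is true.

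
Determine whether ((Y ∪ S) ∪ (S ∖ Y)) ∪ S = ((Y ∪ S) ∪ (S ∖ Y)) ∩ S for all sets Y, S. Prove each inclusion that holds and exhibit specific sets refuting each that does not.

(⊆) This inclusion fails. Take Y = {1}, S = ∅; then 1 ∈ ((Y ∪ S) ∪ (S ∖ Y)) ∪ S but 1 ∉ ((Y ∪ S) ∪ (S ∖ Y)) ∩ S.

(⊇) Let x ∈ ((Y ∪ S) ∪ (S ∖ Y)) ∩ S. Then either x ∈ S and x ∉ Y; or x ∈ Y ∩ S. In each case x ∈ ((Y ∪ S) ∪ (S ∖ Y)) ∪ S, so ((Y ∪ S) ∪ (S ∖ Y)) ∩ S ⊆ ((Y ∪ S) ∪ (S ∖ Y)) ∪ S.

(⊆) fails; (⊇) holds.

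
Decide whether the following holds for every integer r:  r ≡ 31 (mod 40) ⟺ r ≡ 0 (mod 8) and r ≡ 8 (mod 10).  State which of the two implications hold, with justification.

Neither implication holds.

[⇒] This fails: r = 31 gives 31 ≡ 31 (mod 40) but 31 ≡ 7 (mod 8), so the conjunction on the right does not hold.

[⇐] This fails: r = 8 satisfies both congruences on the right (8 ≡ 0 mod 8 and 8 ≡ 8 mod 10) yet 8 ≡ 8 (mod 40), not 31.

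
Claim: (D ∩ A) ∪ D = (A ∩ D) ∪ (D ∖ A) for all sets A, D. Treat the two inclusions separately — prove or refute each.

Forward inclusion. Let x ∈ (D ∩ A) ∪ D. Then either x ∈ D and x ∉ A; or x ∈ A ∩ D. In each case x ∈ (A ∩ D) ∪ (D ∖ A), so (D ∩ A) ∪ D ⊆ (A ∩ D) ∪ (D ∖ A).

Reverse inclusion. Let x ∈ (A ∩ D) ∪ (D ∖ A). Then either x ∈ D and x ∉ A; or x ∈ A ∩ D. In each case x ∈ (D ∩ A) ∪ D, so (A ∩ D) ∪ (D ∖ A) ⊆ (D ∩ A) ∪ D.

The two sets are equal.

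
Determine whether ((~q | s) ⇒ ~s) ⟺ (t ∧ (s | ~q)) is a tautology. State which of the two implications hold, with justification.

Neither implication holds.

Forward direction. This fails. Under q = F, t = F, s = F, the left side is true but the right side is false.

Converse. This fails. Under q = F, t = T, s = T, the left side is false but the right side is true.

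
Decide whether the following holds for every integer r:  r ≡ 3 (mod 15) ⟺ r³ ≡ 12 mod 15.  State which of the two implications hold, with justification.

(⇐) Suppose r³ ≡ 12 (mod 15). The only residue r in {0, …, 14} with r³ ≡ 12 (mod 15) is r = 3, so r ≡ 3 (mod 15).

(⇒) Suppose r ≡ 3 (mod 15). Write r = 15j + 3. Then (15j + 3)³ = 3375j³ + 2025j² + 405j + 27 = 15(225j³ + 135j² + 27j + 1) + 12, so r³ ≡ 12 (mod 15).

Both directions hold.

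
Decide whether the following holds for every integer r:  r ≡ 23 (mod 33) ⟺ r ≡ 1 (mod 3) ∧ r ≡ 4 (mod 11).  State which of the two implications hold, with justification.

(→) This fails: r = 23 gives 23 ≡ 23 (mod 33) but 23 ≡ 2 (mod 3), so the conjunction on the right does not hold.

(←) This fails: r = 4 satisfies both congruences on the right (4 ≡ 1 mod 3 and 4 ≡ 4 mod 11) yet 4 ≡ 4 (mod 33), not 23.

(⇒) fails and (⇐) fails.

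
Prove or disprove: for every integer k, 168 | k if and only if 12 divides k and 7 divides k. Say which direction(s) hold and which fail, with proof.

[⇒] If 168 ∣ k, write k = 168q. Since 168 = 14·12, k = 12·(14q), so 12 ∣ k; and since 168 = 24·7, k = 7·(24q), so 7 ∣ k.

[⇐] This fails: take k = 84. Both 12 ∣ 84 and 7 ∣ 84, yet 84 is not a multiple of 168 (since 84 = 0·168 + 84), so 168 ∤ 84.

The forward direction holds; the converse fails.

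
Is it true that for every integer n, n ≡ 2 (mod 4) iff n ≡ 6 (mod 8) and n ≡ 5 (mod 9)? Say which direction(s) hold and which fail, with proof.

(⟹) This fails: n = 2 gives 2 ≡ 2 (mod 4) but 2 ≡ 2 (mod 8), so the conjunction on the right does not hold.

(⟸) Conversely, if n ≡ 6 (mod 8) and n ≡ 5 (mod 9), then by the Chinese remainder theorem n ≡ 14 (mod 72). Since 14 ≡ 2 (mod 4) and 4 ∣ 72, we get n ≡ 2 (mod 4).

The forward direction fails; the converse holds.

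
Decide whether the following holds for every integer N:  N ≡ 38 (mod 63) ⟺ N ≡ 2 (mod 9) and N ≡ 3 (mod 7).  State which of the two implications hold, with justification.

Both directions hold.

(→) Suppose N ≡ 38 (mod 63); write N = 63j + 38. Since 9 ∣ 63, reducing mod 9 gives N ≡ 38 ≡ 2 (mod 9); since 7 ∣ 63, reducing mod 7 gives N ≡ 38 ≡ 3 (mod 7).

(←) Conversely, if N ≡ 2 (mod 9) and N ≡ 3 (mod 7), then by the Chinese remainder theorem N ≡ 38 (mod 63). This is exactly N ≡ 38 (mod 63).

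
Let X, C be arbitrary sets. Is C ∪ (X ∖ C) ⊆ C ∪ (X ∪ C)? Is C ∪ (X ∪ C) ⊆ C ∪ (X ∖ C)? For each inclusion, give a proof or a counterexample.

The two sets are equal.

(⊆) Let x ∈ C ∪ (X ∖ C). Then either x ∈ X and x ∉ C; or x ∈ C and x ∉ X; or x ∈ X ∩ C. In each case x ∈ C ∪ (X ∪ C), so C ∪ (X ∖ C) ⊆ C ∪ (X ∪ C).

(⊇) Let x ∈ C ∪ (X ∪ C). Then either x ∈ X and x ∉ C; or x ∈ C and x ∉ X; or x ∈ X ∩ C. In each case x ∈ C ∪ (X ∖ C), so C ∪ (X ∪ C) ⊆ C ∪ (X ∖ C).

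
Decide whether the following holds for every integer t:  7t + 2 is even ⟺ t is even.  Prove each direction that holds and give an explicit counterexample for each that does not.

[⇒] Suppose 7t + 2 is even. Since 7 is odd, 7t and t have the same parity, so 7t + 2 ≡ t + 2 (mod 2). As 2 is even, 7t + 2 is even exactly when t is even. Thus t is even.

[⇐] Conversely, suppose t is even; write t = 2j. Then 7t + 2 = 7·(2j) + 2 = 2·7j + 2, which is even.

Both implications hold.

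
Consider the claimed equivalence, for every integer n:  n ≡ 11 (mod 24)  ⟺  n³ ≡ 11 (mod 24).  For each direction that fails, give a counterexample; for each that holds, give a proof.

Both directions hold; the statement is true.

(⟸) Suppose n³ ≡ 11 (mod 24). The only residue r in {0, …, 23} with r³ ≡ 11 (mod 24) is r = 11, so n ≡ 11 (mod 24).

(⟹) Suppose n ≡ 11 (mod 24). Write n = 24j + 11. Then (24j + 11)³ = 13824j³ + 19008j² + 8712j + 1331 = 24(576j³ + 792j² + 363j + 55) + 11, so n³ ≡ 11 (mod 24).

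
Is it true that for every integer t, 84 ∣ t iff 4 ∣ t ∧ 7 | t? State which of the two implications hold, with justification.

(→) If 84 ∣ t, write t = 84q. Since 84 = 21·4, t = 4·(21q), so 4 ∣ t; and since 84 = 12·7, t = 7·(12q), so 7 ∣ t.

(←) This fails: take t = 28. Both 4 ∣ 28 and 7 ∣ 28, yet 28 is not a multiple of 84 (since 28 = 0·84 + 28), so 84 ∤ 28.

Not equivalent: only (⇒) holds.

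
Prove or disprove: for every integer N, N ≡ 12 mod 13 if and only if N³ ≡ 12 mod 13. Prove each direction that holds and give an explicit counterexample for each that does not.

(⟹) Suppose N ≡ 12 mod 13. Write N = 13j + 12. Then (13j + 12)³ = 2197j³ + 6084j² + 5616j + 1728 = 13(169j³ + 468j² + 432j + 132) + 12, so N³ ≡ 12 (mod 13).

(⟸) This fails: take N = 4. Then 4³ = 64 ≡ 12 (mod 13), yet 4 ≡ 4 (mod 13), not 12.

The forward direction holds; the converse fails.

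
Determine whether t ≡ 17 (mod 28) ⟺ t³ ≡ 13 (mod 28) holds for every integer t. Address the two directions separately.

(⇒) holds; (⇐) fails.

(→) Suppose t ≡ 17 (mod 28). Write t = 28j + 17. Then (28j + 17)³ = 21952j³ + 39984j² + 24276j + 4913 = 28(784j³ + 1428j² + 867j + 175) + 13, so t³ ≡ 13 (mod 28).

(←) This fails: take t = 5. Then 5³ = 125 ≡ 13 (mod 28), yet 5 ≡ 5 (mod 28), not 17.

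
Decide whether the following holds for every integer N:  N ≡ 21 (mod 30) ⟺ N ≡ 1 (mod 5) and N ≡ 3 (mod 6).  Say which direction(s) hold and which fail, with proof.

Both implications hold.

Forward direction. Suppose N ≡ 21 (mod 30); write N = 30j + 21. Since 5 ∣ 30, reducing mod 5 gives N ≡ 21 ≡ 1 (mod 5); since 6 ∣ 30, reducing mod 6 gives N ≡ 21 ≡ 3 (mod 6).

Converse. If N ≡ 1 (mod 5) and N ≡ 3 (mod 6), then by the Chinese remainder theorem N ≡ 21 (mod 30). This is exactly N ≡ 21 (mod 30).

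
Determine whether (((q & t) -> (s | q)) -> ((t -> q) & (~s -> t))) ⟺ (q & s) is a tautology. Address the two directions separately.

(→) This fails. Under q = F, s = T, t = F, the left side is true but the right side is false.

(←) Assume the antecedent. If q is true, the antecedent forces (q = T, s = T, t = F) or (q = T, s = T, t = T), and the consequent holds there. If q is false, the antecedent cannot hold. Either way the consequent holds.

The forward direction fails; the converse holds.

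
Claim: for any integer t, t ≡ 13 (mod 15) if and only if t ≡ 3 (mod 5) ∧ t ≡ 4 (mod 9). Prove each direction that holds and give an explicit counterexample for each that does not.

(⇒) fails; (⇐) holds.

Forward direction. This fails: t = 43 gives 43 ≡ 13 (mod 15) but 43 ≡ 7 (mod 9), so the conjunction on the right does not hold.

Converse. If t ≡ 3 (mod 5) and t ≡ 4 (mod 9), then by the Chinese remainder theorem t ≡ 13 (mod 45). Since 13 ≡ 13 (mod 15) and 15 ∣ 45, we get t ≡ 13 (mod 15).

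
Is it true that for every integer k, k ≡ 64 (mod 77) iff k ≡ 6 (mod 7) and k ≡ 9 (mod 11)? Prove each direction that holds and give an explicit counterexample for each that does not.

(→) This fails: k = 64 gives 64 ≡ 64 (mod 77) but 64 ≡ 1 (mod 7), so the conjunction on the right does not hold.

(←) This fails: k = 20 satisfies both congruences on the right (20 ≡ 6 mod 7 and 20 ≡ 9 mod 11) yet 20 ≡ 20 (mod 77), not 64.

Both directions fail.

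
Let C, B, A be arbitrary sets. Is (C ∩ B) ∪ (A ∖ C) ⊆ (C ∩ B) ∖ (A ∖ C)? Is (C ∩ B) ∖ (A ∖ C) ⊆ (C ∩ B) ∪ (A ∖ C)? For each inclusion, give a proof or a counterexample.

Reverse inclusion. Let x ∈ (C ∩ B) ∖ (A ∖ C). Then either x ∈ C ∩ B and x ∉ A; or x ∈ C ∩ B ∩ A. In each case x ∈ (C ∩ B) ∪ (A ∖ C), so (C ∩ B) ∖ (A ∖ C) ⊆ (C ∩ B) ∪ (A ∖ C).

Forward inclusion. This inclusion fails. Take C = ∅, B = ∅, A = {1}; then 1 ∈ (C ∩ B) ∪ (A ∖ C) but 1 ∉ (C ∩ B) ∖ (A ∖ C).

The sets are not equal: only the reverse inclusion holds.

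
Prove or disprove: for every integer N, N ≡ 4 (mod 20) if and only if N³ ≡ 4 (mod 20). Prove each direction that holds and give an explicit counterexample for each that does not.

(⇐) This fails: take N = 14. Then 14³ = 2744 ≡ 4 (mod 20), yet 14 ≡ 14 (mod 20), not 4.

(⇒) Suppose N ≡ 4 (mod 20). Write N = 20j + 4. Then (20j + 4)³ = 8000j³ + 4800j² + 960j + 64 = 20(400j³ + 240j² + 48j + 3) + 4, so N³ ≡ 4 (mod 20).

Only the forward direction holds.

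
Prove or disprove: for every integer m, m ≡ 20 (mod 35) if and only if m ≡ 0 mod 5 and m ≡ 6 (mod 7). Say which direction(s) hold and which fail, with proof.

The biconditional holds.

Forward direction. Suppose m ≡ 20 (mod 35); write m = 35j + 20. Since 5 ∣ 35, reducing mod 5 gives m ≡ 20 ≡ 0 (mod 5); since 7 ∣ 35, reducing mod 7 gives m ≡ 20 ≡ 6 (mod 7).

Converse. If m ≡ 0 (mod 5) and m ≡ 6 (mod 7), then by the Chinese remainder theorem m ≡ 20 (mod 35). This is exactly m ≡ 20 (mod 35).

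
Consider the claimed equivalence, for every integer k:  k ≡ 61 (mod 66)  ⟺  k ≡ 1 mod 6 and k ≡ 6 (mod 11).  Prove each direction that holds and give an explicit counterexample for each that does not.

Both directions hold; the statement is true.

Forward direction. Suppose k ≡ 61 (mod 66); write k = 66j + 61. Since 6 ∣ 66, reducing mod 6 gives k ≡ 61 ≡ 1 (mod 6); since 11 ∣ 66, reducing mod 11 gives k ≡ 61 ≡ 6 (mod 11).

Converse. If k ≡ 1 (mod 6) and k ≡ 6 (mod 11), then by the Chinese remainder theorem k ≡ 61 (mod 66). This is exactly k ≡ 61 (mod 66).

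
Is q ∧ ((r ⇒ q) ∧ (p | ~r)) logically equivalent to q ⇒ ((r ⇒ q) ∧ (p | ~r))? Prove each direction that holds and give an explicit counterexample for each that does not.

Forward direction. Assume the antecedent. If p is true, q ⇒ ((r ⇒ q) ∧ (p | ~r)) reduces to true regardless of the other variables. If p is false, the antecedent forces (p = F, q = T, r = F), and q ⇒ ((r ⇒ q) ∧ (p | ~r)) holds there. Either way q ⇒ ((r ⇒ q) ∧ (p | ~r)) holds.

Converse. This fails. Under p = F, q = F, r = F, the left side is false but the right side is true.

Only the forward direction holds.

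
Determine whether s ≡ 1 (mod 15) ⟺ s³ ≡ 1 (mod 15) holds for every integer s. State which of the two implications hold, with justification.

[⇐] Suppose s³ ≡ 1 (mod 15). The only residue r in {0, …, 14} with r³ ≡ 1 (mod 15) is r = 1, so s ≡ 1 (mod 15).

[⇒] Suppose s ≡ 1 (mod 15). Write s = 15j + 1. Then (15j + 1)³ = 3375j³ + 675j² + 45j + 1 = 15(225j³ + 45j² + 3j) + 1, so s³ ≡ 1 (mod 15).

Both directions hold.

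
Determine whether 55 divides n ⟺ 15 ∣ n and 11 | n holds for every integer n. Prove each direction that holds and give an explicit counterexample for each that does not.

Only the converse holds.

(⟸) Suppose 15 ∣ n and 11 ∣ n. Any common multiple of 15 and 11 is a multiple of their lcm; here gcd(15, 11) = 1, so lcm(15, 11) = 15·11 = 165, so 165 ∣ n. Since 55 ∣ 165, it follows that 55 ∣ n.

(⟹) This fails: take n = 55. Certainly 55 ∣ 55, but 15 ∤ 55.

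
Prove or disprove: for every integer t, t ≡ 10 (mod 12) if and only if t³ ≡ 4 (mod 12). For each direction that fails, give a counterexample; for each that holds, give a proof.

[⇒] Suppose t ≡ 10 (mod 12). Write t = 12j + 10. Then (12j + 10)³ = 1728j³ + 4320j² + 3600j + 1000 = 12(144j³ + 360j² + 300j + 83) + 4, so t³ ≡ 4 (mod 12).

[⇐] This fails: take t = 4. Then 4³ = 64 ≡ 4 (mod 12), yet 4 ≡ 4 (mod 12), not 10.

Only the forward direction holds.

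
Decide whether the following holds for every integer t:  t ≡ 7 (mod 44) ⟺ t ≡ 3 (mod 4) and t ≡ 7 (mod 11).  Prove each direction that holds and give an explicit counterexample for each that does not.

(→) Suppose t ≡ 7 (mod 44); write t = 44j + 7. Since 4 ∣ 44, reducing mod 4 gives t ≡ 7 ≡ 3 (mod 4); since 11 ∣ 44, reducing mod 11 gives t ≡ 7 (mod 11).

(←) Conversely, if t ≡ 3 (mod 4) and t ≡ 7 (mod 11), then by the Chinese remainder theorem t ≡ 7 (mod 44). This is exactly t ≡ 7 (mod 44).

Both implications hold.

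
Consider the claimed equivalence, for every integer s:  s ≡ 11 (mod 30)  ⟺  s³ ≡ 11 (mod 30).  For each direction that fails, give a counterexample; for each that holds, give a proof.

Both directions hold.

Forward direction. Suppose s ≡ 11 (mod 30). Write s = 30j + 11. Then (30j + 11)³ = 27000j³ + 29700j² + 10890j + 1331 = 30(900j³ + 990j² + 363j + 44) + 11, so s³ ≡ 11 (mod 30).

Converse. Suppose s³ ≡ 11 (mod 30). The only residue r in {0, …, 29} with r³ ≡ 11 (mod 30) is r = 11, so s ≡ 11 (mod 30).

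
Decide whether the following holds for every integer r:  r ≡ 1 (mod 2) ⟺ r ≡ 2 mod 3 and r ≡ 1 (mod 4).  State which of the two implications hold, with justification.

Only the reverse direction holds.

(⟸) If r ≡ 2 (mod 3) and r ≡ 1 (mod 4), then by the Chinese remainder theorem r ≡ 5 (mod 12). Since 5 ≡ 1 (mod 2) and 2 ∣ 12, we get r ≡ 1 (mod 2).

(⟹) This fails: r = 1 gives 1 ≡ 1 (mod 2) but 1 ≡ 1 (mod 3), so the conjunction on the right does not hold.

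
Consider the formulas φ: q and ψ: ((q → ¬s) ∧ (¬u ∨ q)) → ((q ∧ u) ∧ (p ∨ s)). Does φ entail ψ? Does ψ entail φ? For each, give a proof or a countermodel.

(⟹) This fails. Under s = F, u = F, q = T, p = F, the left side is true but the right side is false.

(⟸) This fails. Under s = F, u = T, q = F, p = F, the left side is false but the right side is true.

(⇒) fails and (⇐) fails.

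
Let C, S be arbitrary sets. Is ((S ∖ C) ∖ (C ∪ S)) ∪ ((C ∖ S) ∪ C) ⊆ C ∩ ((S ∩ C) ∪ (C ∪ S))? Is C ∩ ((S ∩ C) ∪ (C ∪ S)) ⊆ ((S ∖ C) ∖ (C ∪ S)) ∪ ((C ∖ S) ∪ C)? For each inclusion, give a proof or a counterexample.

(⊇) Let x ∈ C ∩ ((S ∩ C) ∪ (C ∪ S)). Then either x ∈ C and x ∉ S; or x ∈ C ∩ S. In each case x ∈ ((S ∖ C) ∖ (C ∪ S)) ∪ ((C ∖ S) ∪ C), so C ∩ ((S ∩ C) ∪ (C ∪ S)) ⊆ ((S ∖ C) ∖ (C ∪ S)) ∪ ((C ∖ S) ∪ C).

(⊆) Let x ∈ ((S ∖ C) ∖ (C ∪ S)) ∪ ((C ∖ S) ∪ C). Then either x ∈ C and x ∉ S; or x ∈ C ∩ S. In each case x ∈ C ∩ ((S ∩ C) ∪ (C ∪ S)), so ((S ∖ C) ∖ (C ∪ S)) ∪ ((C ∖ S) ∪ C) ⊆ C ∩ ((S ∩ C) ∪ (C ∪ S)).

Both inclusions hold; the sets are equal.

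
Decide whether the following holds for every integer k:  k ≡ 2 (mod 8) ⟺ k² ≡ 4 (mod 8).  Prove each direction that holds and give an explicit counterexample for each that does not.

(⇒) holds; (⇐) fails.

(⇒) Suppose k ≡ 2 (mod 8). Write k = 8j + 2. Then (8j + 2)² = 64j² + 32j + 4 = 8(8j² + 4j) + 4, so k² ≡ 4 (mod 8).

(⇐) This fails: take k = 6. Then 6² = 36 ≡ 4 (mod 8), yet 6 ≡ 6 (mod 8), not 2.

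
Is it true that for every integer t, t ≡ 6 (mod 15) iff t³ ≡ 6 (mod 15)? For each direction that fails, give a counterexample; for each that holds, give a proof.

(→) Suppose t ≡ 6 (mod 15). Write t = 15j + 6. Then (15j + 6)³ = 3375j³ + 4050j² + 1620j + 216 = 15(225j³ + 270j² + 108j + 14) + 6, so t³ ≡ 6 (mod 15).

(←) Conversely, suppose t³ ≡ 6 (mod 15). The only residue r in {0, …, 14} with r³ ≡ 6 (mod 15) is r = 6, so t ≡ 6 (mod 15).

The biconditional holds.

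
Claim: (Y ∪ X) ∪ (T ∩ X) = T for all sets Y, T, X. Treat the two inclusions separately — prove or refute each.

Forward inclusion. This inclusion fails. Take Y = {1}, T = ∅, X = ∅; then 1 ∈ (Y ∪ X) ∪ (T ∩ X) but 1 ∉ T.

Reverse inclusion. This inclusion fails. Take Y = ∅, T = {1}, X = ∅; then 1 ∈ T but 1 ∉ (Y ∪ X) ∪ (T ∩ X).

Both inclusions fail.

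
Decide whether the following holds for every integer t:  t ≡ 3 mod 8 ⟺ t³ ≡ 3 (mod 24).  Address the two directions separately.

Only the converse holds.

(←) The residues r modulo 24 with r³ ≡ 3 (mod 24) are exactly {3}, and each is ≡ 3 (mod 8).

(→) This fails: take t = 11. Then 11 ≡ 3 (mod 8), but 11³ = 1331 ≡ 11 (mod 24), not 3.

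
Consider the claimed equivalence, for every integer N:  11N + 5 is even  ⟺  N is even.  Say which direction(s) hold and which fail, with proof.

(⟹) This fails: N = 1 gives 11N + 5 = 16, which is even, but 1 is odd, not even.

(⟸) This also fails: N = 2 is even, but 11N + 5 = 27 is odd, not even.

Neither direction holds.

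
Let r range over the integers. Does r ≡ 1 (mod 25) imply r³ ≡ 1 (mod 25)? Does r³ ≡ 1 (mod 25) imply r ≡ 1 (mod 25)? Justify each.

(←) Suppose r³ ≡ 1 (mod 25). The only residue r in {0, …, 24} with r³ ≡ 1 (mod 25) is r = 1, so r ≡ 1 (mod 25).

(→) Suppose r ≡ 1 (mod 25). Write r = 25j + 1. Then (25j + 1)³ = 15625j³ + 1875j² + 75j + 1 = 25(625j³ + 75j² + 3j) + 1, so r³ ≡ 1 (mod 25).

Both implications hold.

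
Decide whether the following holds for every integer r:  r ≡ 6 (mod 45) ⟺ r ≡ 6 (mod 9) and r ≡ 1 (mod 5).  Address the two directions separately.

Both directions hold; the statement is true.

Converse. If r ≡ 6 (mod 9) and r ≡ 1 (mod 5), then by the Chinese remainder theorem r ≡ 6 (mod 45). This is exactly r ≡ 6 (mod 45).

Forward direction. Suppose r ≡ 6 (mod 45); write r = 45j + 6. Since 9 ∣ 45, reducing mod 9 gives r ≡ 6 (mod 9); since 5 ∣ 45, reducing mod 5 gives r ≡ 6 ≡ 1 (mod 5).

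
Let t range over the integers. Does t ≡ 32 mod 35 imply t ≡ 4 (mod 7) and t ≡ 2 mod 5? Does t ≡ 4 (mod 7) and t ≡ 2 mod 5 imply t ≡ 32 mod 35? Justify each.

Both directions hold.

(⇒) Suppose t ≡ 32 (mod 35); write t = 35j + 32. Since 7 ∣ 35, reducing mod 7 gives t ≡ 32 ≡ 4 (mod 7); since 5 ∣ 35, reducing mod 5 gives t ≡ 32 ≡ 2 (mod 5).

(⇐) Conversely, if t ≡ 4 (mod 7) and t ≡ 2 (mod 5), then by the Chinese remainder theorem t ≡ 32 (mod 35). This is exactly t ≡ 32 (mod 35).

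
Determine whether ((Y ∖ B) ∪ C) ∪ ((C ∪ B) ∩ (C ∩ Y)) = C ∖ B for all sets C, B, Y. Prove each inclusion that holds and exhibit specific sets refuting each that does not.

(⟹) This inclusion fails. Take C = {1}, B = {1}, Y = ∅; then 1 ∈ ((Y ∖ B) ∪ C) ∪ ((C ∪ B) ∩ (C ∩ Y)) but 1 ∉ C ∖ B.

(⟸) Let x ∈ C ∖ B. Then either x ∈ C and x ∉ B, Y; or x ∈ C ∩ Y and x ∉ B. In each case x ∈ ((Y ∖ B) ∪ C) ∪ ((C ∪ B) ∩ (C ∩ Y)), so C ∖ B ⊆ ((Y ∖ B) ∪ C) ∪ ((C ∪ B) ∩ (C ∩ Y)).

The sets are not equal: only the reverse inclusion holds.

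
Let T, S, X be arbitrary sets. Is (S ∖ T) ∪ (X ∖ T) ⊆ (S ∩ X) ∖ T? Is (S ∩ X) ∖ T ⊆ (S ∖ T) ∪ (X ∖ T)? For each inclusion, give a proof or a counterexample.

(⊆) This inclusion fails. Take T = ∅, S = {1}, X = ∅; then 1 ∈ (S ∖ T) ∪ (X ∖ T) but 1 ∉ (S ∩ X) ∖ T.

(⊇) Let x ∈ (S ∩ X) ∖ T. Then x ∈ S ∩ X and x ∉ T, from which x ∈ (S ∖ T) ∪ (X ∖ T).

The sets are not equal: only the reverse inclusion holds.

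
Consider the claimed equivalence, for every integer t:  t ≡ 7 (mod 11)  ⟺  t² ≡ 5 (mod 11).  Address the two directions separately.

(←) This fails: take t = 4. Then 4² = 16 ≡ 5 (mod 11), yet 4 ≡ 4 (mod 11), not 7.

(→) Suppose t ≡ 7 (mod 11). Write t = 11j + 7. Then (11j + 7)² = 121j² + 154j + 49 = 11(11j² + 14j + 4) + 5, so t² ≡ 5 (mod 11).

Only the forward implication holds.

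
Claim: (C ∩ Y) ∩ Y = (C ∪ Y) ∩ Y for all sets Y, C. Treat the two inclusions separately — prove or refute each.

(⊆) holds; (⊇) fails.

(⊇) This inclusion fails. Take Y = {1}, C = ∅; then 1 ∈ (C ∪ Y) ∩ Y but 1 ∉ (C ∩ Y) ∩ Y.

(⊆) Let x ∈ (C ∩ Y) ∩ Y. Then x ∈ Y ∩ C, from which x ∈ (C ∪ Y) ∩ Y.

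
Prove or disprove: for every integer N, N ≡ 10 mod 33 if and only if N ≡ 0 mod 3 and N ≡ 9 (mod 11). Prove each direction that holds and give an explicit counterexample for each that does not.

Both directions fail.

(→) This fails: N = 10 gives 10 ≡ 10 (mod 33) but 10 ≡ 1 (mod 3), so the conjunction on the right does not hold.

(←) This fails: N = 9 satisfies both congruences on the right (9 ≡ 0 mod 3 and 9 ≡ 9 mod 11) yet 9 ≡ 9 (mod 33), not 10.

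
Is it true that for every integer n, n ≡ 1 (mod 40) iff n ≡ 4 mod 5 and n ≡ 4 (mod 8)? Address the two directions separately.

(⇒) This fails: n = 1 gives 1 ≡ 1 (mod 40) but 1 ≡ 1 (mod 5), so the conjunction on the right does not hold.

(⇐) This fails: n = 4 satisfies both congruences on the right (4 ≡ 4 mod 5 and 4 ≡ 4 mod 8) yet 4 ≡ 4 (mod 40), not 1.

(⇒) fails and (⇐) fails.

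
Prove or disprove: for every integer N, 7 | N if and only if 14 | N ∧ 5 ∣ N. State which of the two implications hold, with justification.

[⇒] This fails: take N = 7. Certainly 7 ∣ 7, but 14 ∤ 7.

[⇐] Suppose 14 ∣ N and 5 ∣ N. Any common multiple of 14 and 5 is a multiple of their lcm; here gcd(14, 5) = 1, so lcm(14, 5) = 14·5 = 70, so 70 ∣ N. Since 7 ∣ 70, it follows that 7 ∣ N.

Only the reverse direction holds.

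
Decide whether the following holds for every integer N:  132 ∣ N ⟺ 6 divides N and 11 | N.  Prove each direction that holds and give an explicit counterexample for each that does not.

Not equivalent: only (⇒) holds.

[⇒] If 132 ∣ N, write N = 132q. Since 132 = 22·6, N = 6·(22q), so 6 ∣ N; and since 132 = 12·11, N = 11·(12q), so 11 ∣ N.

[⇐] This fails: take N = 66. Both 6 ∣ 66 and 11 ∣ 66, yet 66 is not a multiple of 132 (since 66 = 0·132 + 66), so 132 ∤ 66.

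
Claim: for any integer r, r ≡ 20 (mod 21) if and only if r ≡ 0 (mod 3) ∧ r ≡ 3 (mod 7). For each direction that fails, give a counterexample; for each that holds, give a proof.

Neither direction holds.

(⇒) This fails: r = 20 gives 20 ≡ 20 (mod 21) but 20 ≡ 2 (mod 3), so the conjunction on the right does not hold.

(⇐) This fails: r = 3 satisfies both congruences on the right (3 ≡ 0 mod 3 and 3 ≡ 3 mod 7) yet 3 ≡ 3 (mod 21), not 20.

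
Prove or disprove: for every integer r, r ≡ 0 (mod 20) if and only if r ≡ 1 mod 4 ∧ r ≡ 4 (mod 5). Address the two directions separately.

[⇒] This fails: r = 0 gives 0 ≡ 0 (mod 20) but 0 ≡ 0 (mod 4), so the conjunction on the right does not hold.

[⇐] This fails: r = 9 satisfies both congruences on the right (9 ≡ 1 mod 4 and 9 ≡ 4 mod 5) yet 9 ≡ 9 (mod 20), not 0.

Neither direction holds.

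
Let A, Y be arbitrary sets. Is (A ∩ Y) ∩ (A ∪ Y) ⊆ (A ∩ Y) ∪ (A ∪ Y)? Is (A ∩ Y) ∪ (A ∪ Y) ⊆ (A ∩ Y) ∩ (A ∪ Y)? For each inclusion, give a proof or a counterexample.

Only the forward inclusion holds.

(⟸) This inclusion fails. Take A = {1}, Y = ∅; then 1 ∈ (A ∩ Y) ∪ (A ∪ Y) but 1 ∉ (A ∩ Y) ∩ (A ∪ Y).

(⟹) Let x ∈ (A ∩ Y) ∩ (A ∪ Y). Then x ∈ A ∩ Y, from which x ∈ (A ∩ Y) ∪ (A ∪ Y).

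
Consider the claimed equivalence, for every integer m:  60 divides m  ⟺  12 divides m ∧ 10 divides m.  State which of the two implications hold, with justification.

Both implications hold.

(⟹) If 60 ∣ m, write m = 60q. Since 60 = 5·12, m = 12·(5q), so 12 ∣ m; and since 60 = 6·10, m = 10·(6q), so 10 ∣ m.

(⟸) Suppose 12 ∣ m and 10 ∣ m. Any common multiple of 12 and 10 is a multiple of their lcm; here lcm(12, 10) = 12·10/gcd(12, 10) = 120/2 = 60, so 60 ∣ m.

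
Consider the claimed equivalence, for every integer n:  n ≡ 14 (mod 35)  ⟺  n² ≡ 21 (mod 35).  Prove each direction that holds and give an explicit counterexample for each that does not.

The forward direction holds; the converse fails.

(⟸) This fails: take n = 21. Then 21² = 441 ≡ 21 (mod 35), yet 21 ≡ 21 (mod 35), not 14.

(⟹) Suppose n ≡ 14 (mod 35). Write n = 35j + 14. Then (35j + 14)² = 1225j² + 980j + 196 = 35(35j² + 28j + 5) + 21, so n² ≡ 21 (mod 35).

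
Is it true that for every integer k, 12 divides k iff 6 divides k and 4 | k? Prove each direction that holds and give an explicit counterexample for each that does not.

Both directions hold.

(⟹) If 12 ∣ k, write k = 12q. Since 12 = 2·6, k = 6·(2q), so 6 ∣ k; and since 12 = 3·4, k = 4·(3q), so 4 ∣ k.

(⟸) Suppose 6 ∣ k and 4 ∣ k. Any common multiple of 6 and 4 is a multiple of their lcm; here lcm(6, 4) = 6·4/gcd(6, 4) = 24/2 = 12, so 12 ∣ k.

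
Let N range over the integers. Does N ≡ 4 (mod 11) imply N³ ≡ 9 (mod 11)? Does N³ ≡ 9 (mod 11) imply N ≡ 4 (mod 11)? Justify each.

Equivalent; both directions hold.

(⟹) Suppose N ≡ 4 (mod 11). Write N = 11j + 4. Then (11j + 4)³ = 1331j³ + 1452j² + 528j + 64 = 11(121j³ + 132j² + 48j + 5) + 9, so N³ ≡ 9 (mod 11).

(⟸) Conversely, suppose N³ ≡ 9 (mod 11). The only residue r in {0, …, 10} with r³ ≡ 9 (mod 11) is r = 4, so N ≡ 4 (mod 11).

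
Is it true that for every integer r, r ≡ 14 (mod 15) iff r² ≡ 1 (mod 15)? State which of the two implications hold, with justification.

Not equivalent: only (⇒) holds.

Forward direction. Suppose r ≡ 14 (mod 15). Write r = 15j + 14. Then (15j + 14)² = 225j² + 420j + 196 = 15(15j² + 28j + 13) + 1, so r² ≡ 1 (mod 15).

Converse. This fails: take r = 1. Then 1² = 1 ≡ 1 (mod 15), yet 1 ≡ 1 (mod 15), not 14.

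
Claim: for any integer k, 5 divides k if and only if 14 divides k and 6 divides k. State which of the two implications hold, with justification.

(⟹) This fails: take k = 5. Certainly 5 ∣ 5, but 14 ∤ 5.

(⟸) This fails: take k = 42. Both 14 ∣ 42 and 6 ∣ 42, yet 42 is not a multiple of 5 (since 42 = 8·5 + 2), so 5 ∤ 42.

Neither implication holds.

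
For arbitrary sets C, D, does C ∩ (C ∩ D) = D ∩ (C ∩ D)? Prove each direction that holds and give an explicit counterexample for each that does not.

Forward inclusion. Let x ∈ C ∩ (C ∩ D). Then x ∈ C ∩ D, from which x ∈ D ∩ (C ∩ D).

Reverse inclusion. Let x ∈ D ∩ (C ∩ D). Then x ∈ C ∩ D, from which x ∈ C ∩ (C ∩ D).

Both inclusions hold; the sets are equal.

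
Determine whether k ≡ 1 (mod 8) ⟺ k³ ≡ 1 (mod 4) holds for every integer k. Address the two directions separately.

Forward direction. Suppose k ≡ 1 (mod 8). Then k³ ≡ 1³ = 1 (mod 8), and since 4 ∣ 8, also k³ ≡ 1 (mod 4).

Converse. This fails: take k = 5. Then 5³ = 125 ≡ 1 (mod 4), yet 5 ≡ 5 (mod 8), not 1.

Not equivalent: only (⇒) holds.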